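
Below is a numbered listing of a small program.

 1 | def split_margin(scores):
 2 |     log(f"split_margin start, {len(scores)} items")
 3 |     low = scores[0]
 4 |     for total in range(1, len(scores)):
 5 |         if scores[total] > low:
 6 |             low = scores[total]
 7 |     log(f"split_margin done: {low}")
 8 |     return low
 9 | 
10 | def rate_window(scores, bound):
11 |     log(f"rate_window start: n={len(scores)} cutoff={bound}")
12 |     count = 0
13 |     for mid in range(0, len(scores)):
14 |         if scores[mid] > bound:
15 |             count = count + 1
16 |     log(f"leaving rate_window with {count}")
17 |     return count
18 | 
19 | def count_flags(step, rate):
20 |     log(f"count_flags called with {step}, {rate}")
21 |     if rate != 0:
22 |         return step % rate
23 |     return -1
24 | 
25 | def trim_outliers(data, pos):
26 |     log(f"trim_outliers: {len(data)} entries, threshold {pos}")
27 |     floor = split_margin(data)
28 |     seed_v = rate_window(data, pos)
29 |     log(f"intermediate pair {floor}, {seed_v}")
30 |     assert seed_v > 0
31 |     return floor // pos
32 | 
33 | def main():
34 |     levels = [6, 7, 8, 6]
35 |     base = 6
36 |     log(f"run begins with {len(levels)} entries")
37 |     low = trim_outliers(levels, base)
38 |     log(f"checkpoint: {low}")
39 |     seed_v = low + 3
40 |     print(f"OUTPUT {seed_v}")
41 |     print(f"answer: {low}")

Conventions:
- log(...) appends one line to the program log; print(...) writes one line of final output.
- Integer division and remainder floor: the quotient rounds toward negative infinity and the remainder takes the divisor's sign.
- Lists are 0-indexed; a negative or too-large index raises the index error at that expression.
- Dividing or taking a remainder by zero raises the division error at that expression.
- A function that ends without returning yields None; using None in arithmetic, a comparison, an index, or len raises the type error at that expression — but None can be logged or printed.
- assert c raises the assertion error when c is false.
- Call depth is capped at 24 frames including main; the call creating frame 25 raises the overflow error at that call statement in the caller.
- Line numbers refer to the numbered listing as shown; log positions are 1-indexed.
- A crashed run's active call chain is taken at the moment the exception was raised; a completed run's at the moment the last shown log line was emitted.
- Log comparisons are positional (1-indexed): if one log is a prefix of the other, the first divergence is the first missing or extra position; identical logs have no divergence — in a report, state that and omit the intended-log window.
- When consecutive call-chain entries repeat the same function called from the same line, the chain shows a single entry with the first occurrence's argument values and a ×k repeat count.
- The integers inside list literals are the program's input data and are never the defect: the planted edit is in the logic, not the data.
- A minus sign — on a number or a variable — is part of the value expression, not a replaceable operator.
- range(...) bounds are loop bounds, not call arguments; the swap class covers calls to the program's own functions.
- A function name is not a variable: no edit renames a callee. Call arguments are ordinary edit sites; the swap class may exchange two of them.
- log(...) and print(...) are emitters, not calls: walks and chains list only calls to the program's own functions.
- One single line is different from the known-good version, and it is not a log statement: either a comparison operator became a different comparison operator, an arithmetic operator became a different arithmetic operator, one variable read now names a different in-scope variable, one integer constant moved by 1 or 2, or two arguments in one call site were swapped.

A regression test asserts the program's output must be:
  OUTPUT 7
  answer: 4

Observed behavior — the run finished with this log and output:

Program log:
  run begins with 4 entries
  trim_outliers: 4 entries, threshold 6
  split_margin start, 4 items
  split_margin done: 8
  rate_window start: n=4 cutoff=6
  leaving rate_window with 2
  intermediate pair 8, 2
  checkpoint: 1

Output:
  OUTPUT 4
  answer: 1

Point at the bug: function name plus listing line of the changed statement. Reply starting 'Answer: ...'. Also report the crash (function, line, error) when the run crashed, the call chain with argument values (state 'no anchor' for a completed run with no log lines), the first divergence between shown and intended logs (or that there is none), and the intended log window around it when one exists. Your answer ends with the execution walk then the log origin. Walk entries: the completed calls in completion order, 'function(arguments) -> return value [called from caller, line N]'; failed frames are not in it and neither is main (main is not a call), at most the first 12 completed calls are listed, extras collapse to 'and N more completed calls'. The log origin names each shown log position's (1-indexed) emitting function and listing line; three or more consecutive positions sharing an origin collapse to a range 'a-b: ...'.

Answer: the defect is in trim_outliers at line 31.
Core observation: Everything matches until log position 8, which reads 'checkpoint: 1' in place of 'checkpoint: 4'.
Call chain: main.
First divergence: position 8 — the shown line 'checkpoint: 1' should read 'checkpoint: 4'.
Intended log window:
  6: leaving rate_window with 2
  7: intermediate pair 8, 2
  8: checkpoint: 4
Execution walk:
  split_margin([6, 7, 8, 6]) -> 8  [called from trim_outliers, line 27]
  rate_window([6, 7, 8, 6], 6) -> 2  [called from trim_outliers, line 28]
  trim_outliers([6, 7, 8, 6], 6) -> 1  [called from main, line 37]
Log line origins:
  1: emitted by main (line 36)
  2: emitted by trim_outliers (line 26)
  3: emitted by split_margin (line 2)
  4: emitted by split_margin (line 7)
  5: emitted by rate_window (line 11)
  6: emitted by rate_window (line 16)
  7: emitted by trim_outliers (line 29)
  8: emitted by main (line 38)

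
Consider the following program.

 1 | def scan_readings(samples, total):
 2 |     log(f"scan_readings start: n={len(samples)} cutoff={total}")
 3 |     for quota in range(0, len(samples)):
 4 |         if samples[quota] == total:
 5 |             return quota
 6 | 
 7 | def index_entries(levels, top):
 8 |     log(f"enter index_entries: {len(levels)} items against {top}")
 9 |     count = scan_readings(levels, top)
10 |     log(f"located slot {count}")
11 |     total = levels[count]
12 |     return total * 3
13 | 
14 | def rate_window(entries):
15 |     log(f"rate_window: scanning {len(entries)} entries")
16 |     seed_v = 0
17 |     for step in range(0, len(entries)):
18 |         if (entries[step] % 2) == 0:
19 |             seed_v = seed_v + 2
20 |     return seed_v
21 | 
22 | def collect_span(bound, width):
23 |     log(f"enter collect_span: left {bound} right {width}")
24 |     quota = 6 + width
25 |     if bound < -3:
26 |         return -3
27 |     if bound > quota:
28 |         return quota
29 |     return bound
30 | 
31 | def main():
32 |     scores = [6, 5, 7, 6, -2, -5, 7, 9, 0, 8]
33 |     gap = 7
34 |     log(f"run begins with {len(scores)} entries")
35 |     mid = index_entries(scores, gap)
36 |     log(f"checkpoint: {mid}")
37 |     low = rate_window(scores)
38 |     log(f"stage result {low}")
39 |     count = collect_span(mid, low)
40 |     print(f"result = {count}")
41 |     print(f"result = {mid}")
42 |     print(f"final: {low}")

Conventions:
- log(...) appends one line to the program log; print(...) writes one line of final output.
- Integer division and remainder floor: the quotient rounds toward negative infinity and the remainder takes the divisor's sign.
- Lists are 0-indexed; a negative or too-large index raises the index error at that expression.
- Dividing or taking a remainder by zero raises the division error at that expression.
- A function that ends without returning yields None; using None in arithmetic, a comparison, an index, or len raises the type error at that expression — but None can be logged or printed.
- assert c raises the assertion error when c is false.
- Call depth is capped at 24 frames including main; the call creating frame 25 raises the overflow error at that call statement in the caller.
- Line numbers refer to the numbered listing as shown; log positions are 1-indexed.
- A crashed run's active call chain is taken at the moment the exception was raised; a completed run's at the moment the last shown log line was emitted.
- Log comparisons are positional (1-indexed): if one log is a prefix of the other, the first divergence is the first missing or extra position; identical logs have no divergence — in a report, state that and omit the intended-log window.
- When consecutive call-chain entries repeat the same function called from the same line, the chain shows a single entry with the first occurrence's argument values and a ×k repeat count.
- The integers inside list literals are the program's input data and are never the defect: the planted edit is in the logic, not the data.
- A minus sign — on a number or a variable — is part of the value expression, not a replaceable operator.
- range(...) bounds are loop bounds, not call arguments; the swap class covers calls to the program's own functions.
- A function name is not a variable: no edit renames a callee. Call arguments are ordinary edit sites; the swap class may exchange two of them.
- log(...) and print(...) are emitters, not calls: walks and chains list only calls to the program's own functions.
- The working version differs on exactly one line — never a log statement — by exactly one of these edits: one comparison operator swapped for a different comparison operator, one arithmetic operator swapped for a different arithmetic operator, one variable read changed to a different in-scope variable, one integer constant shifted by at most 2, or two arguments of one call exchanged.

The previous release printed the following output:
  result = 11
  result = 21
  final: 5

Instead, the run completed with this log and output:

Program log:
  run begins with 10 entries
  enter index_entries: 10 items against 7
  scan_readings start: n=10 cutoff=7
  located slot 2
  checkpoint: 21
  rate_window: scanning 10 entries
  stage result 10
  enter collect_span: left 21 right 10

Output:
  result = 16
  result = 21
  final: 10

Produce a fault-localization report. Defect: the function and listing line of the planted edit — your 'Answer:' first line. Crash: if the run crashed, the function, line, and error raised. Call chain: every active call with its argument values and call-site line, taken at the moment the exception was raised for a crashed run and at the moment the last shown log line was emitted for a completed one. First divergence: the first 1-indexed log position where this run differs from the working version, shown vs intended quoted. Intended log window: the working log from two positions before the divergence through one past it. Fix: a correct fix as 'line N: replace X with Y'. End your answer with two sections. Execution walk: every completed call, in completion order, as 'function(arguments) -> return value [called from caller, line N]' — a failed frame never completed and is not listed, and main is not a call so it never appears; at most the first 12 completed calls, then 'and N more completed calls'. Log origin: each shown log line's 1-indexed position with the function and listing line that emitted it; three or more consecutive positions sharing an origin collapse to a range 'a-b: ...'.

Answer: the defect is in rate_window at line 19.
Key observation: The log first diverges at position 7: the faulty run prints 'stage result 10' where the working version prints 'stage result 5'.
Call chain: main -> collect_span(21, 10) (called at line 39).
First divergence: position 7; shown 'stage result 10' vs intended 'stage result 5'.
Intended log window:
  5: checkpoint: 21
  6: rate_window: scanning 10 entries
  7: stage result 5
  8: enter collect_span: left 21 right 5
Execution walk:
  scan_readings([6, 5, 7, 6, -2, -5, 7, 9, 0, 8], 7) -> 2  [called from index_entries, line 9]
  index_entries([6, 5, 7, 6, -2, -5, 7, 9, 0, 8], 7) -> 21  [called from main, line 35]
  rate_window([6, 5, 7, 6, -2, -5, 7, 9, 0, 8]) -> 10  [called from main, line 37]
  collect_span(21, 10) -> 16  [called from main, line 39]
Log origin:
  1: emitted by main (line 34)
  2: emitted by index_entries (line 8)
  3: emitted by scan_readings (line 2)
  4: emitted by index_entries (line 10)
  5: emitted by main (line 36)
  6: emitted by rate_window (line 15)
  7: emitted by main (line 38)
  8: emitted by collect_span (line 23)
A correct fix: line 19: replace `2` with `1`.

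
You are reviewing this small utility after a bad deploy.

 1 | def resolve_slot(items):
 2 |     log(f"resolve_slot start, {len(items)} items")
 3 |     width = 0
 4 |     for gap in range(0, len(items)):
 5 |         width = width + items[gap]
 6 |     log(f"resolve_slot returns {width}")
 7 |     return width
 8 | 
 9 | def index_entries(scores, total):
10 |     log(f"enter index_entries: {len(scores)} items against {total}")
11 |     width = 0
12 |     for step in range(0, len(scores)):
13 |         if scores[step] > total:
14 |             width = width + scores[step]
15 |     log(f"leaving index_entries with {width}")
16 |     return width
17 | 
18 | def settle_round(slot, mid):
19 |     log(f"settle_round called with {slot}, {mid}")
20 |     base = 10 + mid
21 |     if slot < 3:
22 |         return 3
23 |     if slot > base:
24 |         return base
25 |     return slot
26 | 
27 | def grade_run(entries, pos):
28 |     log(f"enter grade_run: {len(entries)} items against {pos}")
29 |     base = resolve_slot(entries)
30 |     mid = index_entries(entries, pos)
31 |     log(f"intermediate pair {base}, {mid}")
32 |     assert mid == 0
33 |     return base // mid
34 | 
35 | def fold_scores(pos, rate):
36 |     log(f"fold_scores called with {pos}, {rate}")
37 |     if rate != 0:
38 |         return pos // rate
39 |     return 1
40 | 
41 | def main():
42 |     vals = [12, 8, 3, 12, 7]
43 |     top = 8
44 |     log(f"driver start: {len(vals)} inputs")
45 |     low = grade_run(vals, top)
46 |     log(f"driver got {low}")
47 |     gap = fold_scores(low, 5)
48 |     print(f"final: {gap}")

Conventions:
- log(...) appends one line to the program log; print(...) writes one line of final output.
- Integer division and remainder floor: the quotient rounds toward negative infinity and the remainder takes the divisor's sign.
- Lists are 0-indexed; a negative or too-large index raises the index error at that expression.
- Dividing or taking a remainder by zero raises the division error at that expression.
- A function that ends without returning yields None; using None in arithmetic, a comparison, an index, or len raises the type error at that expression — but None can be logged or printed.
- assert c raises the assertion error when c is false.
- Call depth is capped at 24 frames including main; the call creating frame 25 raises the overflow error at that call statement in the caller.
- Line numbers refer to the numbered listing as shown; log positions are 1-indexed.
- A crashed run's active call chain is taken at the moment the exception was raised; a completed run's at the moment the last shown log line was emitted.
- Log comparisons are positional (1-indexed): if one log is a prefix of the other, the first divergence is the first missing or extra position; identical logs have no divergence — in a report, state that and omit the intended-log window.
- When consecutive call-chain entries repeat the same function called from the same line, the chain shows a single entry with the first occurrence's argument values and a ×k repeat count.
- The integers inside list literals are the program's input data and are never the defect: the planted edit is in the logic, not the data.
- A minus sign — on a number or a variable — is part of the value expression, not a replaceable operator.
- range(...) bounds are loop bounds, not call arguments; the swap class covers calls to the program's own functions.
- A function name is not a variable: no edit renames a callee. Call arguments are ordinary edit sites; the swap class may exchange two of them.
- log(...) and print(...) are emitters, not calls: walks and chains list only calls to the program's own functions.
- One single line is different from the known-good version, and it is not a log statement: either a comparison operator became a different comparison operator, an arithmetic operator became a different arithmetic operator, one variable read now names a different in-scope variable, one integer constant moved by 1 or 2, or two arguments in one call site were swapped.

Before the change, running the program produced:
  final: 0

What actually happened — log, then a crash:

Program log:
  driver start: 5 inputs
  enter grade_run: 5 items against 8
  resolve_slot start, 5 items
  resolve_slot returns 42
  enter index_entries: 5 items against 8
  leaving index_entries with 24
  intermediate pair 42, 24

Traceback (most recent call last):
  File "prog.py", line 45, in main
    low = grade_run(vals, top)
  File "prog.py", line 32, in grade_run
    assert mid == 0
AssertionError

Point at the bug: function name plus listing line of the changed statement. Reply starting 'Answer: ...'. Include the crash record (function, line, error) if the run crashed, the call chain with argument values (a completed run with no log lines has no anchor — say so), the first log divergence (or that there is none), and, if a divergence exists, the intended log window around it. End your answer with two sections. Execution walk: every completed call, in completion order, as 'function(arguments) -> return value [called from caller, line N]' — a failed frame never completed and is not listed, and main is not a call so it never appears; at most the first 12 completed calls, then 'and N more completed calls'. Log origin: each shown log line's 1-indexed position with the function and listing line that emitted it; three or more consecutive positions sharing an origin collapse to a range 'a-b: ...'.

Answer: the defect is in grade_run at line 32.
Key fact: A complete run would log 'driver got 1' next, but this one stopped at 7 lines.
Crash: grade_run, line 32, AssertionError.
Call chain: main -> grade_run([12, 8, 3, 12, 7], 8) (called at line 45).
First divergence: position 8 (shown log ended at 7 lines; the working version continues: 'driver got 1').
Intended log window:
  6: leaving index_entries with 24
  7: intermediate pair 42, 24
  8: driver got 1
  9: fold_scores called with 1, 5
Execution walk:
  resolve_slot([12, 8, 3, 12, 7]) -> 42  [called from grade_run, line 29]
  index_entries([12, 8, 3, 12, 7], 8) -> 24  [called from grade_run, line 30]
Origin of each log line:
  1: emitted by main (line 44)
  2: emitted by grade_run (line 28)
  3: emitted by resolve_slot (line 2)
  4: emitted by resolve_slot (line 6)
  5: emitted by index_entries (line 10)
  6: emitted by index_entries (line 15)
  7: emitted by grade_run (line 31)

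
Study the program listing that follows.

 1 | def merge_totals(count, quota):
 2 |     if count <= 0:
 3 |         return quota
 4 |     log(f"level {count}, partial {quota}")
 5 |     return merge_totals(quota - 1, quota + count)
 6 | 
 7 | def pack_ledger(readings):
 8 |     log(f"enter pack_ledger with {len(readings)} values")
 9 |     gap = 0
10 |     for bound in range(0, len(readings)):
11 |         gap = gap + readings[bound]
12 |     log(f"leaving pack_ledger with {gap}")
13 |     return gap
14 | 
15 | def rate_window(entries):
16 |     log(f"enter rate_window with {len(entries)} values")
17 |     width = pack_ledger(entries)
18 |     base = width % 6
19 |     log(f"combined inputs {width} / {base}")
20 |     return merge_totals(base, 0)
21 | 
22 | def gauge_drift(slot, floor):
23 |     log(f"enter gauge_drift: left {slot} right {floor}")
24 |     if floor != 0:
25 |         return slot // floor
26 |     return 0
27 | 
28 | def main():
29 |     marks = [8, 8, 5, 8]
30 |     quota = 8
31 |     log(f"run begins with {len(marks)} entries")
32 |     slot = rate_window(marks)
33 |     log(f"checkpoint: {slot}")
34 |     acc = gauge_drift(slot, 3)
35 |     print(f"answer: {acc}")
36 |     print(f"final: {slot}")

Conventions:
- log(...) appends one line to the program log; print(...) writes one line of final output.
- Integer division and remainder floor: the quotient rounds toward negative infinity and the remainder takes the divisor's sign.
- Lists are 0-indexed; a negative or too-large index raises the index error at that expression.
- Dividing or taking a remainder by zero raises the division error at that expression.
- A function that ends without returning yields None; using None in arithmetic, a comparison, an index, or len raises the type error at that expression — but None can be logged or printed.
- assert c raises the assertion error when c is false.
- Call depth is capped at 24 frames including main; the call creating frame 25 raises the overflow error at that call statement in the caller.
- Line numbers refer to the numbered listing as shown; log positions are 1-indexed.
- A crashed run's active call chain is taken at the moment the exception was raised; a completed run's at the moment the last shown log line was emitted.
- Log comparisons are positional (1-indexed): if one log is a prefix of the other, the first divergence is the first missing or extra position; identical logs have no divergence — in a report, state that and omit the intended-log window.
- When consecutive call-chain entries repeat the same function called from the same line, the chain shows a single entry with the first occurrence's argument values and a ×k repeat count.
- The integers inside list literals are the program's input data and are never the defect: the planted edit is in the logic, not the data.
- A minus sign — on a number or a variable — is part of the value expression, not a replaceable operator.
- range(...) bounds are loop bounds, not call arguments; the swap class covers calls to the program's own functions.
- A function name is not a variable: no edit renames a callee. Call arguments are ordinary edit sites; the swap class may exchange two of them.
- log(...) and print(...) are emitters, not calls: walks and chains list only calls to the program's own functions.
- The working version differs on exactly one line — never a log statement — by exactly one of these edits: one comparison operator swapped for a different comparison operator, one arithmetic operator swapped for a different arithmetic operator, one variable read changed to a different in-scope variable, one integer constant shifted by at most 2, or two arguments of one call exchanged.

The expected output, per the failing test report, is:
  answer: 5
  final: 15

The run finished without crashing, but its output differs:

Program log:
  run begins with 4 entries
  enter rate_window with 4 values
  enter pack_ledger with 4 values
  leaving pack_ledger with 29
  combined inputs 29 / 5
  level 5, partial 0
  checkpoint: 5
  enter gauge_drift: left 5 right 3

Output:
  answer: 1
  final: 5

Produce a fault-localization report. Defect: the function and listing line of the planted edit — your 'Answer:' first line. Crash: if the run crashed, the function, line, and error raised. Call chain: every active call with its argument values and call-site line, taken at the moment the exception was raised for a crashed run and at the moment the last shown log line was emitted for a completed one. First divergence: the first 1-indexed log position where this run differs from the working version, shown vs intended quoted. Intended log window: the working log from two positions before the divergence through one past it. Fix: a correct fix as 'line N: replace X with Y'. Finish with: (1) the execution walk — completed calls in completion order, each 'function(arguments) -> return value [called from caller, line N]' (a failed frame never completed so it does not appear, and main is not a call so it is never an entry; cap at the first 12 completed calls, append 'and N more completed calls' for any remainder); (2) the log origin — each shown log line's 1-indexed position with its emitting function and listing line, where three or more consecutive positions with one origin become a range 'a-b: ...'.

Answer: the defect is in merge_totals at line 5.
Key observation: Log line 7 is where behavior first shows: 'checkpoint: 5' appears instead of 'level 4, partial 5'.
Call chain: main -> gauge_drift(5, 3) (called at line 34).
First divergence: position 7 — shown 'checkpoint: 5', intended 'level 4, partial 5'.
Intended log window:
  5: combined inputs 29 / 5
  6: level 5, partial 0
  7: level 4, partial 5
  8: level 3, partial 9
Execution walk:
  pack_ledger([8, 8, 5, 8]) -> 29  [called from rate_window, line 17]
  merge_totals(-1, 5) -> 5  [called from merge_totals, line 5]
  merge_totals(5, 0) -> 5  [called from rate_window, line 20]
  rate_window([8, 8, 5, 8]) -> 5  [called from main, line 32]
  gauge_drift(5, 3) -> 1  [called from main, line 34]
Log origin:
  1: from main, line 31
  2: from rate_window, line 16
  3: from pack_ledger, line 8
  4: from pack_ledger, line 12
  5: from rate_window, line 19
  6: from merge_totals, line 4
  7: from main, line 33
  8: from gauge_drift, line 23
A correct fix: line 5: replace `quota - 1` with `count - 1`.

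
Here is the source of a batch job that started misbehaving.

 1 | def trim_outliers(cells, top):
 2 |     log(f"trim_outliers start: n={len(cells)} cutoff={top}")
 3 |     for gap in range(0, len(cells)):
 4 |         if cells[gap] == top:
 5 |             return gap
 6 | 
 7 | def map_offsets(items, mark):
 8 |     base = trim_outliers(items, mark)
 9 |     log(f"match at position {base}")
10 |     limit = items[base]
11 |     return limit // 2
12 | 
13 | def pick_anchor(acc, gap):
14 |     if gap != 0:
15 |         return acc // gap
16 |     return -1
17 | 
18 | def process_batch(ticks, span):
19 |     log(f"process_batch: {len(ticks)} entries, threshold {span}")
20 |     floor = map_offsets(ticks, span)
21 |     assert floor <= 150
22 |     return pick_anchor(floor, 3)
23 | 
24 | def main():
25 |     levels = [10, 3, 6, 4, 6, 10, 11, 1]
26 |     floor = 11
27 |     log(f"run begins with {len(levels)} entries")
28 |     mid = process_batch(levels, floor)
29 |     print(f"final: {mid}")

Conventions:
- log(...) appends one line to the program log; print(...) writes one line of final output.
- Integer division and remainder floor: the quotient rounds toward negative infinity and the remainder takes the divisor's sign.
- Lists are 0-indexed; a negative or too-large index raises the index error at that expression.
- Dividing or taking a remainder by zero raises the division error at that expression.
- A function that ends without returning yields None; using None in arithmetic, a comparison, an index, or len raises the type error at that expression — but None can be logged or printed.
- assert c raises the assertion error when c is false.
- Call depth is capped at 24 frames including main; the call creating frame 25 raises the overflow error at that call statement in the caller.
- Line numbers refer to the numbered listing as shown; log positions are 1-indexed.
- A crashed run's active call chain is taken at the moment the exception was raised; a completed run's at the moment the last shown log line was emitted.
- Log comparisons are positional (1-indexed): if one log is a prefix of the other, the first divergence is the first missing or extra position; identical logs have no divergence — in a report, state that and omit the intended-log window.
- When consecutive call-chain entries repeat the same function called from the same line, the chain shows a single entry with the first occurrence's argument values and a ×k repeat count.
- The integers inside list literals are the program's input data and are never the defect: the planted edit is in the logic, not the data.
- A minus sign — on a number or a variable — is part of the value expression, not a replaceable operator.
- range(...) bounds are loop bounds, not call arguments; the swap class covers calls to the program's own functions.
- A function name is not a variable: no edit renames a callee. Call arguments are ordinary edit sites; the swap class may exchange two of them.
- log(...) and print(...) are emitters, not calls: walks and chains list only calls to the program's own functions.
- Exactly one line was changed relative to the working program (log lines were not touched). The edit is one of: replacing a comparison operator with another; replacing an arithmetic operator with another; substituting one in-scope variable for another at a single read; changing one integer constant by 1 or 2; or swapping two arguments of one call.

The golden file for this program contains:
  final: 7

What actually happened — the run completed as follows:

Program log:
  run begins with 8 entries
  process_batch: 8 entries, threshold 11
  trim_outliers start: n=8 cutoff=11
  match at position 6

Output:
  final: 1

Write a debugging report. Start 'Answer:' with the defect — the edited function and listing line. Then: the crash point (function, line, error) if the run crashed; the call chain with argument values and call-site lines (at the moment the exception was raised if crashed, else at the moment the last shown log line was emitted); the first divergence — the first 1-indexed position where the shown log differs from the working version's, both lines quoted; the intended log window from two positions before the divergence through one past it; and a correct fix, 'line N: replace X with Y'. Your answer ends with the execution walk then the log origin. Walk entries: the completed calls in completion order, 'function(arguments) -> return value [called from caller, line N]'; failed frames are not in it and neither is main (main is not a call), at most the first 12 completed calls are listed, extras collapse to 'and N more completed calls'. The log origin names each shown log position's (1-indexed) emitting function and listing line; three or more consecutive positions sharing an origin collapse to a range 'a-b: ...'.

Answer: the defect is in map_offsets at line 11.
Core observation: The logs agree in full; only the final output differs.
Call chain: main -> process_batch([10, 3, 6, 4, 6, 10, 11, 1], 11) (called at line 28) -> map_offsets([10, 3, 6, 4, 6, 10, 11, 1], 11) (called at line 20).
First divergence: none (the log streams are identical).
Execution walk:
  trim_outliers([10, 3, 6, 4, 6, 10, 11, 1], 11) -> 6  [called from map_offsets, line 8]
  map_offsets([10, 3, 6, 4, 6, 10, 11, 1], 11) -> 5  [called from process_batch, line 20]
  pick_anchor(5, 3) -> 1  [called from process_batch, line 22]
  process_batch([10, 3, 6, 4, 6, 10, 11, 1], 11) -> 1  [called from main, line 28]
Log origins:
  1: logged in main at line 27
  2: logged in process_batch at line 19
  3: logged in trim_outliers at line 2
  4: logged in map_offsets at line 9
A correct fix: line 11: replace `//` with `*`.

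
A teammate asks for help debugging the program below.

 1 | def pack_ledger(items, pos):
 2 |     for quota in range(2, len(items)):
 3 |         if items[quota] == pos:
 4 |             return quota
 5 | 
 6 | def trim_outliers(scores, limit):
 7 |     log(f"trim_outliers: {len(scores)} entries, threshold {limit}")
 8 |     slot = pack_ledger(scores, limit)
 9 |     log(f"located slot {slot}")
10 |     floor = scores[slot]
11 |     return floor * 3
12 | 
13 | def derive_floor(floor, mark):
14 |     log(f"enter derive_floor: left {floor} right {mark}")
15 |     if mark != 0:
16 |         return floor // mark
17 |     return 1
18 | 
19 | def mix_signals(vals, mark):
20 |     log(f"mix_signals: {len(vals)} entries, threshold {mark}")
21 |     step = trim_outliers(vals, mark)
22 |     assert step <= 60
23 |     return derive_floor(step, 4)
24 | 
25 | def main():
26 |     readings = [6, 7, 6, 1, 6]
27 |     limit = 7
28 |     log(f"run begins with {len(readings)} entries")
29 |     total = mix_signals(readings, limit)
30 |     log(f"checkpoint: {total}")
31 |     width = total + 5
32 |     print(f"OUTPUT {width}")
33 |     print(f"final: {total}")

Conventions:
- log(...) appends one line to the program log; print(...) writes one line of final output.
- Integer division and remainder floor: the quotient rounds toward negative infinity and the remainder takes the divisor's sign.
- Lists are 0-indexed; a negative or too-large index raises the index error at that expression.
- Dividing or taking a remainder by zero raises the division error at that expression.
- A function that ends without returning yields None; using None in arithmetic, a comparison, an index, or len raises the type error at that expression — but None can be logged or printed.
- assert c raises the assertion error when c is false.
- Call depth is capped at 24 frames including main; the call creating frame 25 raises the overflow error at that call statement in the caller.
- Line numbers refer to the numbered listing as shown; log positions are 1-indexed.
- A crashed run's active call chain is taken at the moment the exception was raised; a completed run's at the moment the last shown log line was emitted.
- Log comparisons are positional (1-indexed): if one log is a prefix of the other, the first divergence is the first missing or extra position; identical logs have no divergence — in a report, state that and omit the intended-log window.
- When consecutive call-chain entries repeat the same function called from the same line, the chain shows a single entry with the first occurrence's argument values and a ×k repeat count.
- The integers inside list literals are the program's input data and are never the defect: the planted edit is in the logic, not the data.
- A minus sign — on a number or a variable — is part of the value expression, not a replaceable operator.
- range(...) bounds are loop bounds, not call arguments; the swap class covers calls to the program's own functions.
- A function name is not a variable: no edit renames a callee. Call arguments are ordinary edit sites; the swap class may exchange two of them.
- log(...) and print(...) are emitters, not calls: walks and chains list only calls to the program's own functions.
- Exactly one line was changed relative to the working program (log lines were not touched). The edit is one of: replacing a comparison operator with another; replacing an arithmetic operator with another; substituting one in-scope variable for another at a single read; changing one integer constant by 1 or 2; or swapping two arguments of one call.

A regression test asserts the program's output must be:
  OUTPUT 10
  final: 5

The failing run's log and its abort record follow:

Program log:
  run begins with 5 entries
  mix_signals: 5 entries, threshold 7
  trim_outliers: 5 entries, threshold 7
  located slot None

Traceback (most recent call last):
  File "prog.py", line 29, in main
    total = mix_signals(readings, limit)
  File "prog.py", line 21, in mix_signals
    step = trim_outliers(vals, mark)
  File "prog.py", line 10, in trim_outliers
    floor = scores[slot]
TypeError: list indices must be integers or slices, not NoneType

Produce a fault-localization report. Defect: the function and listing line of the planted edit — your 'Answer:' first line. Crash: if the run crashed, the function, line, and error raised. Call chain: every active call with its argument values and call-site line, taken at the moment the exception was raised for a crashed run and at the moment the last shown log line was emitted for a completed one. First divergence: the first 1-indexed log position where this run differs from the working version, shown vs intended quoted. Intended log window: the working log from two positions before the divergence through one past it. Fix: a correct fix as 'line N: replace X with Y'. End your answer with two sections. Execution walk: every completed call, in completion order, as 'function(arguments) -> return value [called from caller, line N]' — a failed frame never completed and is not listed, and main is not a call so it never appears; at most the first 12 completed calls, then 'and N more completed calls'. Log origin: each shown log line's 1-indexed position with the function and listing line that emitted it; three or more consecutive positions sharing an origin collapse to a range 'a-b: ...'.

Answer: the defect is in pack_ledger at line 2.
Key observation: At log position 4 the runs split — shown 'located slot None', but the working version logs 'located slot 1'.
Crash: trim_outliers, line 10, TypeError.
Call chain: main -> mix_signals([6, 7, 6, 1, 6], 7) (called at line 29) -> trim_outliers([6, 7, 6, 1, 6], 7) (called at line 21).
First divergence: position 4; shown 'located slot None' vs intended 'located slot 1'.
Intended log window:
  2: mix_signals: 5 entries, threshold 7
  3: trim_outliers: 5 entries, threshold 7
  4: located slot 1
  5: enter derive_floor: left 21 right 4
Execution walk:
  pack_ledger([6, 7, 6, 1, 6], 7) -> None  [called from trim_outliers, line 8]
Log line origins:
  1: logged in main at line 28
  2: logged in mix_signals at line 20
  3: logged in trim_outliers at line 7
  4: logged in trim_outliers at line 9
A correct fix: line 2: replace `2` with `0`.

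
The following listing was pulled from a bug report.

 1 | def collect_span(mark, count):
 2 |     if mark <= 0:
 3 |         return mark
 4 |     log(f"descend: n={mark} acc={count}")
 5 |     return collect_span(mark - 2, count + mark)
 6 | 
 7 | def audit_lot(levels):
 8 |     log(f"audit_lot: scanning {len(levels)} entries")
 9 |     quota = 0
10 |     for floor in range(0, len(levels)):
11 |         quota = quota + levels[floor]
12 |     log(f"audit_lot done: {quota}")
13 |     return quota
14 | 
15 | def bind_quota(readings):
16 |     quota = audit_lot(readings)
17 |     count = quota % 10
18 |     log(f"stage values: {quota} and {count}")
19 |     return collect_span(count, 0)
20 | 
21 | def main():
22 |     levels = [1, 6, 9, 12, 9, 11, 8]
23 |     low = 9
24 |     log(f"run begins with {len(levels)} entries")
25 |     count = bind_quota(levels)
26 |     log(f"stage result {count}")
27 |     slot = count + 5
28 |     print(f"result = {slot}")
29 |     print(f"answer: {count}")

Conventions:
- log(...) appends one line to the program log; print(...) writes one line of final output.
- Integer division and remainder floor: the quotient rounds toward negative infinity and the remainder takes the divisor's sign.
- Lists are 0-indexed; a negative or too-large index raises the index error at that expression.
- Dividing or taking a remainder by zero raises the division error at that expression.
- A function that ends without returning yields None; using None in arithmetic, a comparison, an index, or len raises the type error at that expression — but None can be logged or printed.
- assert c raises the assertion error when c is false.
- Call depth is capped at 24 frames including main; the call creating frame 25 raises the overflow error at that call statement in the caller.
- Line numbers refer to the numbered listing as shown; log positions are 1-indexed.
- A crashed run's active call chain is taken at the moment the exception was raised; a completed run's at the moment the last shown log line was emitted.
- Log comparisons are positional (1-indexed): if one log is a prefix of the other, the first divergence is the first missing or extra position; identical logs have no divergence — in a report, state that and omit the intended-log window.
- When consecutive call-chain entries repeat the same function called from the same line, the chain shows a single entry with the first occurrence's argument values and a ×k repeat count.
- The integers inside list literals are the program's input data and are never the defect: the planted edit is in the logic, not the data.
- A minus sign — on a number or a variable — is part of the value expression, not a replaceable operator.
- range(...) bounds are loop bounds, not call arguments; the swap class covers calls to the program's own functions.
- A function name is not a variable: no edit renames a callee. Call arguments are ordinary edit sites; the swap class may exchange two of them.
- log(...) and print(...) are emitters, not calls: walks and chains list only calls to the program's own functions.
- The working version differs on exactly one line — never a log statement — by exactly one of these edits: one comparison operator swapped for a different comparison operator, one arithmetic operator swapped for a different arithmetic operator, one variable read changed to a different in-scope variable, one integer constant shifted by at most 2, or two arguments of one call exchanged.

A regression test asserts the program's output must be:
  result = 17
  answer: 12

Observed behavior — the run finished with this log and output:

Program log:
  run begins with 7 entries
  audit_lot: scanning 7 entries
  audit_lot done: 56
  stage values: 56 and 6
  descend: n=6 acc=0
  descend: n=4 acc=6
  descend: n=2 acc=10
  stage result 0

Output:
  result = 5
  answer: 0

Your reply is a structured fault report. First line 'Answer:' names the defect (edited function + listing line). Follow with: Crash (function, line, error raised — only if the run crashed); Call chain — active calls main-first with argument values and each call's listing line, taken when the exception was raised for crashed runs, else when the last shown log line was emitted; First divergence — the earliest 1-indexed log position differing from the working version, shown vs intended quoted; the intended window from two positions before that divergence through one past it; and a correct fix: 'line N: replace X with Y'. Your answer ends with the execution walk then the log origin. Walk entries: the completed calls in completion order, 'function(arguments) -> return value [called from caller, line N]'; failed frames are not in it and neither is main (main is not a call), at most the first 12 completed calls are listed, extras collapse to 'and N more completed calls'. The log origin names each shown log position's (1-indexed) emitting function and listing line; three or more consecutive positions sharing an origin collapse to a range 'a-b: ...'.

Answer: the defect is in collect_span at line 3.
The tell: Everything matches until log position 8, which reads 'stage result 0' in place of 'stage result 12'.
Call chain: main.
First divergence: position 8 — the shown line 'stage result 0' should read 'stage result 12'.
Intended log window:
  6: descend: n=4 acc=6
  7: descend: n=2 acc=10
  8: stage result 12
Execution walk:
  audit_lot([1, 6, 9, 12, 9, 11, 8]) -> 56  [called from bind_quota, line 16]
  collect_span(0, 12) -> 0  [called from collect_span, line 5]
  collect_span(2, 10) -> 0  [called from collect_span, line 5]
  collect_span(4, 6) -> 0  [called from collect_span, line 5]
  collect_span(6, 0) -> 0  [called from bind_quota, line 19]
  bind_quota([1, 6, 9, 12, 9, 11, 8]) -> 0  [called from main, line 25]
Origin of each log line:
  1: emitted by main (line 24)
  2: emitted by audit_lot (line 8)
  3: emitted by audit_lot (line 12)
  4: emitted by bind_quota (line 18)
  5-7: emitted by collect_span (line 4)
  8: emitted by main (line 26)
A correct fix: line 3: replace `mark` with `count`.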